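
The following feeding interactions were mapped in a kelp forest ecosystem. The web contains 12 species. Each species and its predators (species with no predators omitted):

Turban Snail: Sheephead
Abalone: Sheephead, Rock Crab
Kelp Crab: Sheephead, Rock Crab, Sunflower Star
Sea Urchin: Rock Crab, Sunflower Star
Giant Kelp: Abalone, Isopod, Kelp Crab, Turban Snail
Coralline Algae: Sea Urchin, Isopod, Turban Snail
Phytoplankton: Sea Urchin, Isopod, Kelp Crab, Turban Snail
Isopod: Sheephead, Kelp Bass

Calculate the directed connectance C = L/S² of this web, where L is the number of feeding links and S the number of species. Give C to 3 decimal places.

C = 0.146

The web has S = 12 species and L = 21 feeding links.
C = L / S² = 21 / 144 = 0.1458 ≈ 0.146.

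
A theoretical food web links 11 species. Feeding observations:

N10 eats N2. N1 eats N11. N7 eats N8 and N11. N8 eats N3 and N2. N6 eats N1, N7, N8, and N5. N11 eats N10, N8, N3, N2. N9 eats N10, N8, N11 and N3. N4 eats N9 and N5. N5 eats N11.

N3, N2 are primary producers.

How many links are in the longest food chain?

One longest chain: N2 → N10 → N11 → N7 → N6.
It has 5 species and 4 links.

4 links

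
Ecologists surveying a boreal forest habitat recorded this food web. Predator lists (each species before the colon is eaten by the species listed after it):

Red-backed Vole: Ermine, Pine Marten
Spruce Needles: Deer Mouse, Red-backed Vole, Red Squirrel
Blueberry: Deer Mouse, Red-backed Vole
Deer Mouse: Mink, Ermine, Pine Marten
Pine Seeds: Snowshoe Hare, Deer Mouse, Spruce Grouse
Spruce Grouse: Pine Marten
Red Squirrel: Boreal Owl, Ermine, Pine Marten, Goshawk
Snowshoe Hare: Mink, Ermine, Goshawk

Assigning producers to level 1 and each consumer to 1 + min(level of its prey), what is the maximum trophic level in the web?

3

Producers (level 1): Pine Seeds, Blueberry, Spruce Needles.
Following each consumer down to its lowest-level prey: Spruce Needles → Red Squirrel → Boreal Owl (levels 1 through 3).
All prey of Boreal Owl (Red Squirrel 2) are at level 2 or above, so Boreal Owl is at level 1 + 2 = 3.
Every consumer has at least one prey at level 2 or below, so none exceeds level 3.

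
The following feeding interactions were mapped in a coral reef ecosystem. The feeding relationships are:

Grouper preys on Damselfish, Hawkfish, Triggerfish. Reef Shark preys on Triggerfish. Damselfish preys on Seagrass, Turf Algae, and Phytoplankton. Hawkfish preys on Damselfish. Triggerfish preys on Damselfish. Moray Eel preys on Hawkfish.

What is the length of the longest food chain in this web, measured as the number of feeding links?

3 links

One longest chain: Seagrass → Damselfish → Hawkfish → Moray Eel.
It has 4 species and 3 links.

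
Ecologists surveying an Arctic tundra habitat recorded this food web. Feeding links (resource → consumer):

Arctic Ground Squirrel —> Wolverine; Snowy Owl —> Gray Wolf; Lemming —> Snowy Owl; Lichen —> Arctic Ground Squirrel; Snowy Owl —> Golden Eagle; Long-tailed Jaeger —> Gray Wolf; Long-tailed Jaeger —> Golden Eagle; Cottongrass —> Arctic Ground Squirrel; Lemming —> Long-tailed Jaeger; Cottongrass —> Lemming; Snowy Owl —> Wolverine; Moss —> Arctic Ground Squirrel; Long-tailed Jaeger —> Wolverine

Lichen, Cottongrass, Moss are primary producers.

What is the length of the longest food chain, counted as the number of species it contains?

One longest chain: Cottongrass → Lemming → Long-tailed Jaeger → Golden Eagle.
It has 4 species and 3 links.

4 species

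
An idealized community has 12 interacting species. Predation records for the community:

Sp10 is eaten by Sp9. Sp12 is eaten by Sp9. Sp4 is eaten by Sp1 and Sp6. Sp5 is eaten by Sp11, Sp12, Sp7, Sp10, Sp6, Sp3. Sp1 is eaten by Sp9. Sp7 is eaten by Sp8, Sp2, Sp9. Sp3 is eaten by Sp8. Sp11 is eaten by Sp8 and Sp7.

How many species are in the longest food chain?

4 species

One longest chain: Sp5 → Sp11 → Sp7 → Sp2.
It has 4 species and 3 links.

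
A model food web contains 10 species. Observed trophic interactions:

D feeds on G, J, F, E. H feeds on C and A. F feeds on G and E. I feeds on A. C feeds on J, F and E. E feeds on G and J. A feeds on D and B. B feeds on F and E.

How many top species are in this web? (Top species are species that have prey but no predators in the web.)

Top species (has prey, but nothing eats it): H, I.
Count: 2.

2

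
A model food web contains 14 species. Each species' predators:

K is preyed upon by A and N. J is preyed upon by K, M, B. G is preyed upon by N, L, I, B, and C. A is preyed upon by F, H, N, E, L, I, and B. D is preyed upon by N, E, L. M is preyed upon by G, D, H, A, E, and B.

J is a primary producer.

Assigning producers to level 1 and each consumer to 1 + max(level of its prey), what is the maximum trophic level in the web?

Producers (level 1): J.
J → M → G → N gives N level 4.
No species has a prey at level 4, so no species reaches level 5.

4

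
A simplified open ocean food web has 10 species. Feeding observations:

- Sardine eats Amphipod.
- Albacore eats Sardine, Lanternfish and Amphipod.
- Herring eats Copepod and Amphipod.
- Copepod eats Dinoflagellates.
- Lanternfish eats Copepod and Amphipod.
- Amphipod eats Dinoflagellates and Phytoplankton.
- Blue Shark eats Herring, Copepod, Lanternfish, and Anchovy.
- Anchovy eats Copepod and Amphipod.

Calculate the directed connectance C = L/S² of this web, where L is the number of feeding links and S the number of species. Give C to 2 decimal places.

The web has S = 10 species and L = 17 feeding links.
C = L / S² = 17 / 100 = 0.1700 ≈ 0.17.

C = 0.17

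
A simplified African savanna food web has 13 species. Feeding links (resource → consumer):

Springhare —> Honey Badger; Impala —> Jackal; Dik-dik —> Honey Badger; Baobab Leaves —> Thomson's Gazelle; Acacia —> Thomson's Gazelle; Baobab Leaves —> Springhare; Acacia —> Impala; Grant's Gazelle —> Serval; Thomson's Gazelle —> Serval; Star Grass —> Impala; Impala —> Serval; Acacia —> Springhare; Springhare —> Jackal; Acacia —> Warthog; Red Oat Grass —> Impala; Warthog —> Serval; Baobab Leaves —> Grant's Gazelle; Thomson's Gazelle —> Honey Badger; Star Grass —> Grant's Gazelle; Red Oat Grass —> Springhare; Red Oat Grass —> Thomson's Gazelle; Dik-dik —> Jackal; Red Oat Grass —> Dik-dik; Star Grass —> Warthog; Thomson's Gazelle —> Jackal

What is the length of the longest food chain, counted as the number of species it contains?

One longest chain: Acacia → Warthog → Serval.
It has 3 species and 2 links.

3 species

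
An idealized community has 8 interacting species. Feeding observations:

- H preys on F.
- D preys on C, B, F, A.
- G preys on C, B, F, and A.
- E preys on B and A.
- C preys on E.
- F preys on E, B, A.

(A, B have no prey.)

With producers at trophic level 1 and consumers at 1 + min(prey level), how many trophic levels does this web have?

Producers (level 1): A, B.
Following each consumer down to its lowest-level prey: A → F → H (levels 1 through 3).
All prey of H (F 2) are at level 2 or above, so H is at level 1 + 2 = 3.
Every consumer has at least one prey at level 2 or below, so none exceeds level 3.

3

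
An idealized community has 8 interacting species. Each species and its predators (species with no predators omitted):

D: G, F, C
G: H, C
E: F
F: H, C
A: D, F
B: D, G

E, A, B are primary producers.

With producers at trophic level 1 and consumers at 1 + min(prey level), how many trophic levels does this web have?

3

Producers (level 1): E, A, B.
Following each consumer down to its lowest-level prey: A → D → C (levels 1 through 3).
All prey of C (D 2, G 2, F 2) are at level 2 or above, so C is at level 1 + 2 = 3.
Every consumer has at least one prey at level 2 or below, so none exceeds level 3.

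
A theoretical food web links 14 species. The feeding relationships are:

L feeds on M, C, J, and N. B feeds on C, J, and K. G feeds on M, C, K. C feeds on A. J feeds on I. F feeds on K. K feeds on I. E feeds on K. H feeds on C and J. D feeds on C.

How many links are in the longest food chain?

One longest chain: A → C → L.
It has 3 species and 2 links.

2 links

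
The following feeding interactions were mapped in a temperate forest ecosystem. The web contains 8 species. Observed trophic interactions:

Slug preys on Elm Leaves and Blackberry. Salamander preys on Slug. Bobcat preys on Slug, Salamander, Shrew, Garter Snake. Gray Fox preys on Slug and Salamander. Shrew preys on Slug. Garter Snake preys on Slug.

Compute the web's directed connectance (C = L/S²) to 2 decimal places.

C = 0.17

The web has S = 8 species and L = 11 feeding links.
C = L / S² = 11 / 64 = 0.1719 ≈ 0.17.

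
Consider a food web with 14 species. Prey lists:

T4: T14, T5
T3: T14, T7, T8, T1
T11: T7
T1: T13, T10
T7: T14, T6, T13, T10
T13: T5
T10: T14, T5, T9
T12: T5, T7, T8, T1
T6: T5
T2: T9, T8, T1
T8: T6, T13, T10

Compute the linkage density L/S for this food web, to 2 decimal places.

L/S = 2.00

There are L = 28 links among S = 14 species.
L/S = 28/14 = 2.0000 ≈ 2.00.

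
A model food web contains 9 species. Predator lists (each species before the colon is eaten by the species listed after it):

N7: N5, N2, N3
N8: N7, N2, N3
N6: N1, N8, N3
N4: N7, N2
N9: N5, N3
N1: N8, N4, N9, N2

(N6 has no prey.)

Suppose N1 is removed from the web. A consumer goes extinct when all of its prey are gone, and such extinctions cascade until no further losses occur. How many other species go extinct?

Remove N1.
Round 1: N4 (all prey gone), N9 (all prey gone) → extinct.
No further losses. Total secondary extinctions: 2.

2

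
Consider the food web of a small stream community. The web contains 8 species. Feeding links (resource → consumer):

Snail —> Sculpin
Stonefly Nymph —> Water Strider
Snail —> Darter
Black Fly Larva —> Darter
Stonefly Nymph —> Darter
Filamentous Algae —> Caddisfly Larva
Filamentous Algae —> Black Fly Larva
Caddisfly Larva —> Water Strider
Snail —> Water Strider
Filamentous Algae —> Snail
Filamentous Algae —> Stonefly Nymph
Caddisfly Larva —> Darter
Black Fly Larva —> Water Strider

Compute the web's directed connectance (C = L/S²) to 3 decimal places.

C = 0.203

The web has S = 8 species and L = 13 feeding links.
C = L / S² = 13 / 64 = 0.2031 ≈ 0.203.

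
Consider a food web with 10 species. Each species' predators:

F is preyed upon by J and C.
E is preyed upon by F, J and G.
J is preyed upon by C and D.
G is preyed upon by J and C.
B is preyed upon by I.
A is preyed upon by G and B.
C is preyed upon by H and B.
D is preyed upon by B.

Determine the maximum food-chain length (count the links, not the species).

5 links

One longest chain: E → F → J → D → B → I.
It has 6 species and 5 links.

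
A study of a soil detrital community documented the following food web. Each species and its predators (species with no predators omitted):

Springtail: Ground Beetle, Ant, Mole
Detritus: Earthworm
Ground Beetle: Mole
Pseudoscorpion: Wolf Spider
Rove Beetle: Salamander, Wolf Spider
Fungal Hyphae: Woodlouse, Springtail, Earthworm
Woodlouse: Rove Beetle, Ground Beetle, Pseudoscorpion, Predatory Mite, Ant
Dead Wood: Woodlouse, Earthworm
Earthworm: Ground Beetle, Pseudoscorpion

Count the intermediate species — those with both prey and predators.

6

Intermediate species (has both prey and predators): Woodlouse, Springtail, Earthworm, Rove Beetle, Ground Beetle, Pseudoscorpion.
Count: 6.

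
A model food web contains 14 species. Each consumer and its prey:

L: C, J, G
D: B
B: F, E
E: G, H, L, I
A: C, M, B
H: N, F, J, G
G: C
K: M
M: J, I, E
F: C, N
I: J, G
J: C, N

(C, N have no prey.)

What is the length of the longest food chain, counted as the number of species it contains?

One longest chain: C → F → H → E → B → D.
It has 6 species and 5 links.

6 species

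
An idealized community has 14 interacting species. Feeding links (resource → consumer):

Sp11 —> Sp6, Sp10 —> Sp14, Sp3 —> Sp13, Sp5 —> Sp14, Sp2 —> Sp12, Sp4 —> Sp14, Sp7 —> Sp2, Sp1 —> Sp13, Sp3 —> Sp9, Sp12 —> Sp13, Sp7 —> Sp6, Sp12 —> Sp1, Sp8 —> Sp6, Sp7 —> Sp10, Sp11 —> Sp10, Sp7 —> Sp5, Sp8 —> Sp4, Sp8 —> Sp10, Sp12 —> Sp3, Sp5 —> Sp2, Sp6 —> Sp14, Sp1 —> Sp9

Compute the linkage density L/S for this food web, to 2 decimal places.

L/S = 1.57

There are L = 22 links among S = 14 species.
L/S = 22/14 = 1.5714 ≈ 1.57.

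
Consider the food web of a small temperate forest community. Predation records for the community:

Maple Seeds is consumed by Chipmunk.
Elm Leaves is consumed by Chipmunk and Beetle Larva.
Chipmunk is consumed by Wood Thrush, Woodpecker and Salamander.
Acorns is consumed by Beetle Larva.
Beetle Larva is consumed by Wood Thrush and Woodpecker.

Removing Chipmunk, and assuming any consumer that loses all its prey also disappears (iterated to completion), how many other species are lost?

Remove Chipmunk.
Round 1: Salamander (all prey gone) → extinct.
No further losses. Total secondary extinctions: 1.

1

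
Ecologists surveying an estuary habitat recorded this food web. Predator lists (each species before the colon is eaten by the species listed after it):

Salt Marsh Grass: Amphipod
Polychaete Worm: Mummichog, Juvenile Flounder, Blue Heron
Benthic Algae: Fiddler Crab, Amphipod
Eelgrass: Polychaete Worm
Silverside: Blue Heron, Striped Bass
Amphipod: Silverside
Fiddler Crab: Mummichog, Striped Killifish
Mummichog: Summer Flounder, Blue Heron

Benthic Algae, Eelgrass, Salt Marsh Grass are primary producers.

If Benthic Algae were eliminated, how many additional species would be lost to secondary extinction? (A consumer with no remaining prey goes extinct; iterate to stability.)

2

Remove Benthic Algae.
Round 1: Fiddler Crab (all prey gone) → extinct.
Round 2: Striped Killifish (all prey gone) → extinct.
No further losses. Total secondary extinctions: 2.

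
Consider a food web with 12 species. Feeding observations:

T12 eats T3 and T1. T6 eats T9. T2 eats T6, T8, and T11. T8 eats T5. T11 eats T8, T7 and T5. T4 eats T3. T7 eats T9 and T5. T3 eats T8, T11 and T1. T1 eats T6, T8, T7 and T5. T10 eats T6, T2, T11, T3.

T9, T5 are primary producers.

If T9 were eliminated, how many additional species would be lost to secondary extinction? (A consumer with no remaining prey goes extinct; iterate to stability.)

1

Remove T9.
Round 1: T6 (all prey gone) → extinct.
No further losses. Total secondary extinctions: 1.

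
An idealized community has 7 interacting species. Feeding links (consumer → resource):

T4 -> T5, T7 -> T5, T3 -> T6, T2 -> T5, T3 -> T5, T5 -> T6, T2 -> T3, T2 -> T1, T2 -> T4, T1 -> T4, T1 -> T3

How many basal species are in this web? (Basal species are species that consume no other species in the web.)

Basal species (no prey listed): T6.
Count: 1.

1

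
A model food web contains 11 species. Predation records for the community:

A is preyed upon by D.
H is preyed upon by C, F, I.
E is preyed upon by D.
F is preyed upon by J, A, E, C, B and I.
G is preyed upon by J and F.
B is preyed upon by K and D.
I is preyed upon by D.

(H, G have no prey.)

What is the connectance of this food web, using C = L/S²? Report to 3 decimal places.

C = 0.132

The web has S = 11 species and L = 16 feeding links.
C = L / S² = 16 / 121 = 0.1322 ≈ 0.132.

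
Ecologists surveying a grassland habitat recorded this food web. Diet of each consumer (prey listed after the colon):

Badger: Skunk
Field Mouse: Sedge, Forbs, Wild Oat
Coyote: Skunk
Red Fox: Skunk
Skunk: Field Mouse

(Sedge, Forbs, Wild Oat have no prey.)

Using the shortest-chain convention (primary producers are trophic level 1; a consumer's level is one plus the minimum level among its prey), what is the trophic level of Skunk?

Sedge is a producer → level 1.
Field Mouse eats Sedge → level 2.
Skunk eats Field Mouse → level 3.
No prey of Skunk is below level 2, so 3 is the minimum.

Trophic level 3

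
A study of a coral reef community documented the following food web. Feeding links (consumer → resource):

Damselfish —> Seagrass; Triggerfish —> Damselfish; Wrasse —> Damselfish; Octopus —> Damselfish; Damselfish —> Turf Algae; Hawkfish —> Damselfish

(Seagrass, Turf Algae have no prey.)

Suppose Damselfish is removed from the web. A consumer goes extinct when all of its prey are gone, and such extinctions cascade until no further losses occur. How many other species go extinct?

4

Remove Damselfish.
Round 1: Hawkfish (all prey gone), Wrasse (all prey gone), Triggerfish (all prey gone), Octopus (all prey gone) → extinct.
No further losses. Total secondary extinctions: 4.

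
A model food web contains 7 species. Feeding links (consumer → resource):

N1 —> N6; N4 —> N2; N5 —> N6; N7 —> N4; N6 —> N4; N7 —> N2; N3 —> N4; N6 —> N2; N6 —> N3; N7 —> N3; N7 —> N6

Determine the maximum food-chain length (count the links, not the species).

One longest chain: N2 → N4 → N3 → N6 → N7.
It has 5 species and 4 links.

4 links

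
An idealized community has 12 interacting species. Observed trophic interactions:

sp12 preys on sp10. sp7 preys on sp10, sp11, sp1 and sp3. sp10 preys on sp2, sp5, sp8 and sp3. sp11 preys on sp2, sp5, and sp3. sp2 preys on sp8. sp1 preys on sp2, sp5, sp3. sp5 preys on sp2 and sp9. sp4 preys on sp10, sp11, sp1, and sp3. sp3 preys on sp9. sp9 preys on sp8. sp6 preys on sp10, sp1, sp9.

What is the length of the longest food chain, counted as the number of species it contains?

5 species

One longest chain: sp8 → sp9 → sp3 → sp10 → sp12.
It has 5 species and 4 links.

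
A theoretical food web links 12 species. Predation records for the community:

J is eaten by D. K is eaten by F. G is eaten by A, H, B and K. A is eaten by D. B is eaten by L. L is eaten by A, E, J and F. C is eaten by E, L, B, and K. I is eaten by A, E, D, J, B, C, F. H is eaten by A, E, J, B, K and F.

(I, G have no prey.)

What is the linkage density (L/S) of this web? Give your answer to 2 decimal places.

There are L = 29 links among S = 12 species.
L/S = 29/12 = 2.4167 ≈ 2.42.

L/S = 2.42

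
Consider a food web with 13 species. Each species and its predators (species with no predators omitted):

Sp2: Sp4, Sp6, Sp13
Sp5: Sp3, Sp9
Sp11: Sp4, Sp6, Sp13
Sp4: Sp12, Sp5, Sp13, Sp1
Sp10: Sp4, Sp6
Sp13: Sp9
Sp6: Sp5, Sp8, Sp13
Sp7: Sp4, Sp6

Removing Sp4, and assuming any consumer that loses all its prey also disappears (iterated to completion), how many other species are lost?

2

Remove Sp4.
Round 1: Sp12 (all prey gone), Sp1 (all prey gone) → extinct.
No further losses. Total secondary extinctions: 2.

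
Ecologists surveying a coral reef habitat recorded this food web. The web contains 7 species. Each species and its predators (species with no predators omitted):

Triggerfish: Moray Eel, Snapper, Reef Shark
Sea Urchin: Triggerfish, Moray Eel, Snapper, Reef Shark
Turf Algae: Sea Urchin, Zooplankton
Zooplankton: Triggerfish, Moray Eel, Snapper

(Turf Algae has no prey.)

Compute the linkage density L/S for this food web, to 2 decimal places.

There are L = 12 links among S = 7 species.
L/S = 12/7 = 1.7143 ≈ 1.71.

L/S = 1.71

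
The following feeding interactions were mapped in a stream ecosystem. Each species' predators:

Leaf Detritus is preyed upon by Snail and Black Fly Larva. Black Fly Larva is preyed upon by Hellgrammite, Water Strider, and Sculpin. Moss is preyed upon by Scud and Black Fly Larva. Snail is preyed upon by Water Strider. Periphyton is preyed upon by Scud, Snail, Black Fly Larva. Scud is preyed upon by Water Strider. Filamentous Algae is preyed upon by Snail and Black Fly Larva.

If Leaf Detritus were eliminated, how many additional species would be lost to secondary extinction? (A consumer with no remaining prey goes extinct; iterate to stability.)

0

Remove Leaf Detritus.
Every predator of it retains at least one other prey: Black Fly Larva still has Periphyton, Filamentous Algae, Moss; Snail still has Periphyton, Filamentous Algae.
No consumer loses all prey, so no secondary extinctions occur.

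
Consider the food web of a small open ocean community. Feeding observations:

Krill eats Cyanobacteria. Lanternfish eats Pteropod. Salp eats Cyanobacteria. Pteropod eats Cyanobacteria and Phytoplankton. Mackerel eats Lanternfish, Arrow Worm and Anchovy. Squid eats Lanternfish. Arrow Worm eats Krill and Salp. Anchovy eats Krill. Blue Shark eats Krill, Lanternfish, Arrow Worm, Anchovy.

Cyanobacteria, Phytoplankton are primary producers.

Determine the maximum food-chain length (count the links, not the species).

3 links

One longest chain: Cyanobacteria → Pteropod → Lanternfish → Squid.
It has 4 species and 3 links.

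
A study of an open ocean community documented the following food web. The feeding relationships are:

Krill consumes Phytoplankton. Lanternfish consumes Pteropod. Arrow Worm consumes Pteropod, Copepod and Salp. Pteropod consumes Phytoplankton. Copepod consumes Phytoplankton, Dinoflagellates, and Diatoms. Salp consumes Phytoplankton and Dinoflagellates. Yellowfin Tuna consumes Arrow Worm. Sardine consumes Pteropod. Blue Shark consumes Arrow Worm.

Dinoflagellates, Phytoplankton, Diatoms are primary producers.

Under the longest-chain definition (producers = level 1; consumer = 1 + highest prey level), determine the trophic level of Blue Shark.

Trophic level 4

Dinoflagellates is a producer → level 1.
Salp eats Dinoflagellates (level 1); other prey at levels: Phytoplankton 1 → level 2.
Arrow Worm eats Salp (level 2); other prey at levels: Pteropod 2, Copepod 2 → level 3.
Blue Shark eats Arrow Worm → level 4.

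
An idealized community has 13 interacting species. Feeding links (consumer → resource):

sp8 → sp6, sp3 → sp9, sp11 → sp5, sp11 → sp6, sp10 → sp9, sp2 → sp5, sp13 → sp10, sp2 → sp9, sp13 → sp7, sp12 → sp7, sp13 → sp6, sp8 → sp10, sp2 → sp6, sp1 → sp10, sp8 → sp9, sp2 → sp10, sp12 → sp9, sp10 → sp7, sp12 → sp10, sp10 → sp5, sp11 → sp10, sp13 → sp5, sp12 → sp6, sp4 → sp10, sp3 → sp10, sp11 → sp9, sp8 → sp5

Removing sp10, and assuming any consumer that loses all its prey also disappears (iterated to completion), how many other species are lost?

2

Remove sp10.
Round 1: sp4 (all prey gone), sp1 (all prey gone) → extinct.
No further losses. Total secondary extinctions: 2.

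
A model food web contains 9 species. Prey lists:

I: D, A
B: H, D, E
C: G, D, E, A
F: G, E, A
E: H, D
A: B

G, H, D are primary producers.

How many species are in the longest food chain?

One longest chain: H → E → B → A → F.
It has 5 species and 4 links.

5 species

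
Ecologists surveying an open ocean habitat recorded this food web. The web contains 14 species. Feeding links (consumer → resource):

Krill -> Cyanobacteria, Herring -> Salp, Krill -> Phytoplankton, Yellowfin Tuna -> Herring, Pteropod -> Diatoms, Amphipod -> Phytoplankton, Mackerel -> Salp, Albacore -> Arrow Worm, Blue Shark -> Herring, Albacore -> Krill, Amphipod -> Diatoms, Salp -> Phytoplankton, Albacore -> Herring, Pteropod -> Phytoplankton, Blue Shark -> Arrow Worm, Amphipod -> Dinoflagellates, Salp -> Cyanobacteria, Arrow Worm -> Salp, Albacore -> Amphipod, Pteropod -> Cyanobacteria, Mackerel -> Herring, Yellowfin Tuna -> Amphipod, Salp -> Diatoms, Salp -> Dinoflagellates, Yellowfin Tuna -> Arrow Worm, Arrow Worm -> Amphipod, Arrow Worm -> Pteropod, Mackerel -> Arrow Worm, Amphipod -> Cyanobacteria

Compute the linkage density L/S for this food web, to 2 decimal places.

There are L = 29 links among S = 14 species.
L/S = 29/14 = 2.0714 ≈ 2.07.

L/S = 2.07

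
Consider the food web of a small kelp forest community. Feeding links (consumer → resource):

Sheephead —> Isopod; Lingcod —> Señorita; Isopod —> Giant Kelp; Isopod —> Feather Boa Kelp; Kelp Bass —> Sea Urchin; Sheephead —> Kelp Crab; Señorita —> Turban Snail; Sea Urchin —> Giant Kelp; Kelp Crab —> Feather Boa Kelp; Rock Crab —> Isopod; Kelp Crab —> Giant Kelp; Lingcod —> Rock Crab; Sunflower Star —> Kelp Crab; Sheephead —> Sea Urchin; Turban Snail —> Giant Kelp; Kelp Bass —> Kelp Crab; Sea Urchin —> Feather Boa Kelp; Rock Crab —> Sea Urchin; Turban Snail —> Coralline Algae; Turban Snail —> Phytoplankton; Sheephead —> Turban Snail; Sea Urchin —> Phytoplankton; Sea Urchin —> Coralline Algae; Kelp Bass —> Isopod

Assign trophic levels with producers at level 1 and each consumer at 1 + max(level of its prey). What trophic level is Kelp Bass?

Feather Boa Kelp is a producer → level 1.
Isopod eats Feather Boa Kelp (level 1); other prey at levels: Giant Kelp 1 → level 2.
Kelp Bass eats Isopod (level 2); other prey at levels: Sea Urchin 2, Kelp Crab 2 → level 3.

Trophic level 3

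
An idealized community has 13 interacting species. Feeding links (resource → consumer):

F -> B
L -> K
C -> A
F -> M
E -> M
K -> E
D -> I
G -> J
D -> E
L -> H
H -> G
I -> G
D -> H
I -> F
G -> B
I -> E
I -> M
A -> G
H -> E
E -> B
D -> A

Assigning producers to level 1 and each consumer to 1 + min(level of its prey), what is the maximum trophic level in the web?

Producers (level 1): C, D, L.
Following each consumer down to its lowest-level prey: D → H → G → J (levels 1 through 4).
All prey of J (G 3) are at level 3 or above, so J is at level 1 + 3 = 4.
Every consumer has at least one prey at level 3 or below, so none exceeds level 4.

4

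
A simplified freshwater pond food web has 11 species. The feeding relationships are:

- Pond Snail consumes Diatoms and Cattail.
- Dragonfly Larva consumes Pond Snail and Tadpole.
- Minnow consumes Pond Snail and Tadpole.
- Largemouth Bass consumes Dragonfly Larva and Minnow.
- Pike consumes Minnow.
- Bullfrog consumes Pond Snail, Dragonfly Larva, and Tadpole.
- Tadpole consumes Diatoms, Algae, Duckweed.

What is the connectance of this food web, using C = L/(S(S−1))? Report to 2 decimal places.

C = 0.14

The web has S = 11 species and L = 15 feeding links.
C = L / (S(S−1)) = 15 / 110 = 0.1364 ≈ 0.14.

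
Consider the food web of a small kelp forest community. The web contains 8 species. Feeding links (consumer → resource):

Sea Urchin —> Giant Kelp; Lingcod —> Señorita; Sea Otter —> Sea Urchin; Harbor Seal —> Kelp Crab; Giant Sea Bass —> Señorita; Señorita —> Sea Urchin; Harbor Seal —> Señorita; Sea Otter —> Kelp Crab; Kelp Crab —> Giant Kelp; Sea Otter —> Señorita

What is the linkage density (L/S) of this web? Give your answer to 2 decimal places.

There are L = 10 links among S = 8 species.
L/S = 10/8 = 1.2500 ≈ 1.25.

L/S = 1.25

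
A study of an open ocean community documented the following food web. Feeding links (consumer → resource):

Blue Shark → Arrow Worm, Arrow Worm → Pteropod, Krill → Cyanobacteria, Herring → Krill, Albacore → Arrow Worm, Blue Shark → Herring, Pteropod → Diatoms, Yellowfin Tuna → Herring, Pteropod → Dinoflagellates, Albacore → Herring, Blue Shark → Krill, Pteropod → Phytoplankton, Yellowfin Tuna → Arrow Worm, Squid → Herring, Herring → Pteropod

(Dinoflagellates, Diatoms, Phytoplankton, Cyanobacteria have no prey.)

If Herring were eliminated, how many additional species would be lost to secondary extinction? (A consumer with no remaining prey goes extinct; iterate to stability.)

1

Remove Herring.
Round 1: Squid (all prey gone) → extinct.
No further losses. Total secondary extinctions: 1.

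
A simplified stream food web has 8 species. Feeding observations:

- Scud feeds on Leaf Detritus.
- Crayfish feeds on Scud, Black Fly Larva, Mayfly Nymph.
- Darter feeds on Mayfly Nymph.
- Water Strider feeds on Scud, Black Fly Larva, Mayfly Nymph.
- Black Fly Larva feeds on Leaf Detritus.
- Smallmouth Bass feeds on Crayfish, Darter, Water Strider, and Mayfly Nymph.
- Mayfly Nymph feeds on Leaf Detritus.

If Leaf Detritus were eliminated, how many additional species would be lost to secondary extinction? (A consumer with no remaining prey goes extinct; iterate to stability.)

7

Remove Leaf Detritus.
Round 1: Scud (all prey gone), Black Fly Larva (all prey gone), Mayfly Nymph (all prey gone) → extinct.
Round 2: Water Strider (all prey gone), Crayfish (all prey gone), Darter (all prey gone) → extinct.
Round 3: Smallmouth Bass (all prey gone) → extinct.
No further losses. Total secondary extinctions: 7.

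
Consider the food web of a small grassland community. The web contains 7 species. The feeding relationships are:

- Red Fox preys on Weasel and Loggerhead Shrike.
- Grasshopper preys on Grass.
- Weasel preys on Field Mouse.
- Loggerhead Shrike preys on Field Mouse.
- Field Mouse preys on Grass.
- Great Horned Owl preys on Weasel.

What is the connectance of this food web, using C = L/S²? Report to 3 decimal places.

C = 0.143

The web has S = 7 species and L = 7 feeding links.
C = L / S² = 7 / 49 = 0.1429 ≈ 0.143.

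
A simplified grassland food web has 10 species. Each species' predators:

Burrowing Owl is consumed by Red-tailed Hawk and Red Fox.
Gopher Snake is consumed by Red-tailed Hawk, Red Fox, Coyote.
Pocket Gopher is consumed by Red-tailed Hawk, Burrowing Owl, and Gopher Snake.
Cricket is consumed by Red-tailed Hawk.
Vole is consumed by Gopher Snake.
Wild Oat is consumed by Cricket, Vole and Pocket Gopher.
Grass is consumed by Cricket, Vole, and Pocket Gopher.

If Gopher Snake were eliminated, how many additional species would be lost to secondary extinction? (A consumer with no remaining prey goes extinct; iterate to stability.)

Remove Gopher Snake.
Round 1: Coyote (all prey gone) → extinct.
No further losses. Total secondary extinctions: 1.

1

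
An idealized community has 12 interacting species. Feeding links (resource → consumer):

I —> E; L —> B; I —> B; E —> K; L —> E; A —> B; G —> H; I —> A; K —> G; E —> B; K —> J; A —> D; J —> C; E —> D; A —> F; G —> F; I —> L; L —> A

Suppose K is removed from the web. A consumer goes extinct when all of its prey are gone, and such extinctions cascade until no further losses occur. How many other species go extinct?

Remove K.
Round 1: J (all prey gone), G (all prey gone) → extinct.
Round 2: C (all prey gone), H (all prey gone) → extinct.
No further losses. Total secondary extinctions: 4.

4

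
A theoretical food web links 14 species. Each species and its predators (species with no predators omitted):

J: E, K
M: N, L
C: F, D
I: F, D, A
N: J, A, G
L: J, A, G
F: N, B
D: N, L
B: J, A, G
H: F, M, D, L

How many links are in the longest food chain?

One longest chain: C → F → B → J → E.
It has 5 species and 4 links.

4 links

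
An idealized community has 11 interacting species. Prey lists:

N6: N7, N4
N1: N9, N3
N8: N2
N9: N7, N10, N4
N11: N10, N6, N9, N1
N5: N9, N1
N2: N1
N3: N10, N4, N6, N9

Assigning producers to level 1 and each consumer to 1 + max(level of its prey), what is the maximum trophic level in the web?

6

Producers (level 1): N7, N10, N4.
N7 → N6 → N3 → N1 → N2 → N8 gives N8 level 6.
No species has a prey at level 6, so no species reaches level 7.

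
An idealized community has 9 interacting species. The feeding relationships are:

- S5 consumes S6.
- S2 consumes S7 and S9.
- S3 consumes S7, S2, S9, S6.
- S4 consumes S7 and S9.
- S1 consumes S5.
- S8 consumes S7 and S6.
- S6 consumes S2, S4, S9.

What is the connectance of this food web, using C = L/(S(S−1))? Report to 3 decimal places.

The web has S = 9 species and L = 15 feeding links.
C = L / (S(S−1)) = 15 / 72 = 0.2083 ≈ 0.208.

C = 0.208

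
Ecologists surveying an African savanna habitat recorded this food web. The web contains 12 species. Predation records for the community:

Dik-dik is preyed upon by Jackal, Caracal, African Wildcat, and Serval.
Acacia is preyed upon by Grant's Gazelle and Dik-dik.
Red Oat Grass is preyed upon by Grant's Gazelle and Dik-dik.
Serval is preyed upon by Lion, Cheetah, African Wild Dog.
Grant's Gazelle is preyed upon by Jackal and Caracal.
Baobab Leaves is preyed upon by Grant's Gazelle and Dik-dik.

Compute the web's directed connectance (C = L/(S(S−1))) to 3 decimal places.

C = 0.114

The web has S = 12 species and L = 15 feeding links.
C = L / (S(S−1)) = 15 / 132 = 0.1136 ≈ 0.114.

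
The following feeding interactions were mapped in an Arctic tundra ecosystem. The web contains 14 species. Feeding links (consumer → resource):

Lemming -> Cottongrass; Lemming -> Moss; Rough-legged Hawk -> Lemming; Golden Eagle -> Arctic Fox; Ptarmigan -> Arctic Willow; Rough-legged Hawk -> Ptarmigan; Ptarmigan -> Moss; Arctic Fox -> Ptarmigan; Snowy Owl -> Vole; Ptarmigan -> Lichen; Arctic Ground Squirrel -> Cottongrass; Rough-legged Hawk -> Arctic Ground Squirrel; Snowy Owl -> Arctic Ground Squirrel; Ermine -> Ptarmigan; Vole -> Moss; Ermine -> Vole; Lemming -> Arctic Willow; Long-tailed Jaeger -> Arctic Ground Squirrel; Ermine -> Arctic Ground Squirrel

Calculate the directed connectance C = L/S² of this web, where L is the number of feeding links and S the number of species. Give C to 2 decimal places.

C = 0.10

The web has S = 14 species and L = 19 feeding links.
C = L / S² = 19 / 196 = 0.0969 ≈ 0.10.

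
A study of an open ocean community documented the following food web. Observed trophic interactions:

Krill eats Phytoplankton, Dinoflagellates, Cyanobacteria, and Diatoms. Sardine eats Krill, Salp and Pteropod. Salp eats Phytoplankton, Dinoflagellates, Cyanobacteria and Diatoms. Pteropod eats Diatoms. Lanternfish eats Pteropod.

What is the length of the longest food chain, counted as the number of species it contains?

One longest chain: Phytoplankton → Krill → Sardine.
It has 3 species and 2 links.

3 species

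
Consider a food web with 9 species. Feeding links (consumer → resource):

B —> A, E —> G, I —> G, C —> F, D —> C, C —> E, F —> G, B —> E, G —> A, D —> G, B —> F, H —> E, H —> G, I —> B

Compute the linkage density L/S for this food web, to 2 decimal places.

L/S = 1.56

There are L = 14 links among S = 9 species.
L/S = 14/9 = 1.5556 ≈ 1.56.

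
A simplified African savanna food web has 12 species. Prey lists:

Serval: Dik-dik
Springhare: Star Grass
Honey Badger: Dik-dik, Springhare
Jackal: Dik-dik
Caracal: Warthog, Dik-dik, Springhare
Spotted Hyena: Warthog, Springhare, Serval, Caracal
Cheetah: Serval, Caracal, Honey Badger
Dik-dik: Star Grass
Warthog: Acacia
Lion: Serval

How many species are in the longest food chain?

4 species

One longest chain: Star Grass → Dik-dik → Serval → Spotted Hyena.
It has 4 species and 3 links.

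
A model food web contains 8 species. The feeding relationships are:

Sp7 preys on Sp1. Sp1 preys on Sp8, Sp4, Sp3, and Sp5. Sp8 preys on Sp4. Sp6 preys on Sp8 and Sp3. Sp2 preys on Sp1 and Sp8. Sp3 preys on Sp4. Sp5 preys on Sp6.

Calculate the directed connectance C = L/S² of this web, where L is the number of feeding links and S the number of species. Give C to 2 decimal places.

C = 0.19

The web has S = 8 species and L = 12 feeding links.
C = L / S² = 12 / 64 = 0.1875 ≈ 0.19.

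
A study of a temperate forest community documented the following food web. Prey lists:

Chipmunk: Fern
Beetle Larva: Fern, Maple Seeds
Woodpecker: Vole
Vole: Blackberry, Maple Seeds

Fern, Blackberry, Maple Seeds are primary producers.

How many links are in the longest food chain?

2 links

One longest chain: Blackberry → Vole → Woodpecker.
It has 3 species and 2 links.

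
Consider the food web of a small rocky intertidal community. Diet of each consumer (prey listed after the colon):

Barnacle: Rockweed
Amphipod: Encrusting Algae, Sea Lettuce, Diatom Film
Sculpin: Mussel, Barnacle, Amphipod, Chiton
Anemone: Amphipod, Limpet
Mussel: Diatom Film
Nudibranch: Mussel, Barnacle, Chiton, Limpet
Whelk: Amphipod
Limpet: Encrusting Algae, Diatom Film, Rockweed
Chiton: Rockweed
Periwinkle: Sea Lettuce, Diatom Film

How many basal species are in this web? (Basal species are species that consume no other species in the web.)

4

Basal species (no prey listed): Encrusting Algae, Sea Lettuce, Diatom Film, Rockweed.
Count: 4.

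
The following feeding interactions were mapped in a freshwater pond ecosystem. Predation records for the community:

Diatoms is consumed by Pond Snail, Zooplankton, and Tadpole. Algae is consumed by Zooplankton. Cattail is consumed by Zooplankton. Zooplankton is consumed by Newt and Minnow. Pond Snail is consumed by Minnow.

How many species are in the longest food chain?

3 species

One longest chain: Diatoms → Zooplankton → Newt.
It has 3 species and 2 links.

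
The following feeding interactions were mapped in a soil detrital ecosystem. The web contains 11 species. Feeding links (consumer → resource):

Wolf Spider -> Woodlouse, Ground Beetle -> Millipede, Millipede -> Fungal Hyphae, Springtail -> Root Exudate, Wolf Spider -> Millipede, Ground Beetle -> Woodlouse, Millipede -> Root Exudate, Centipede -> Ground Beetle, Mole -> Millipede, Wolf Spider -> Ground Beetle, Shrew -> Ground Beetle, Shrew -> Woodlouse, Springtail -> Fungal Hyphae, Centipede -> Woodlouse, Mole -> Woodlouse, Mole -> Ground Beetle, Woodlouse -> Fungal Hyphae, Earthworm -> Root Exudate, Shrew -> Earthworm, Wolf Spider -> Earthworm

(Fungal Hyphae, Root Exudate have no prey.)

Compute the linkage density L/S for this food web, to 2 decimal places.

L/S = 1.82

There are L = 20 links among S = 11 species.
L/S = 20/11 = 1.8182 ≈ 1.82.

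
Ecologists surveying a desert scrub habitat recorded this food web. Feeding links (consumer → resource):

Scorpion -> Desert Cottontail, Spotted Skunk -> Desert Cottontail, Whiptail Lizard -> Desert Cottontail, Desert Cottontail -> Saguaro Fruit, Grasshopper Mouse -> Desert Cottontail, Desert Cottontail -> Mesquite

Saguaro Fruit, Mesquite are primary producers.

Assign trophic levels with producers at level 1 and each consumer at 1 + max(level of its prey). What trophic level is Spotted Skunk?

Saguaro Fruit is a producer → level 1.
Desert Cottontail eats Saguaro Fruit (level 1); other prey at levels: Mesquite 1 → level 2.
Spotted Skunk eats Desert Cottontail → level 3.

Trophic level 3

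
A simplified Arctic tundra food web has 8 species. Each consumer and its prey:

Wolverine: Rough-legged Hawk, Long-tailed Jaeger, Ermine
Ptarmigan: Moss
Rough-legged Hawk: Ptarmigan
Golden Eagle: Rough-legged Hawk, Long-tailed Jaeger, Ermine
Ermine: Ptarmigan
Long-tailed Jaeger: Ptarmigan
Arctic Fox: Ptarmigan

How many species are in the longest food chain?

4 species

One longest chain: Moss → Ptarmigan → Rough-legged Hawk → Golden Eagle.
It has 4 species and 3 links.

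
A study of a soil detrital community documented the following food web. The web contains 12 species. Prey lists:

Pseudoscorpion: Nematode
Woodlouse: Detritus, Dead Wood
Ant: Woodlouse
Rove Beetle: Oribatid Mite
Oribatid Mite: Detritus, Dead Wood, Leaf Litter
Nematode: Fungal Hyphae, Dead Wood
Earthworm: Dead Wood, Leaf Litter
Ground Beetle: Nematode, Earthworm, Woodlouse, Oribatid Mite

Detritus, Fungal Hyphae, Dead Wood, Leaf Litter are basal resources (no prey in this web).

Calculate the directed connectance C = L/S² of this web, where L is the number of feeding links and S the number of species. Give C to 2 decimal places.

C = 0.11

The web has S = 12 species and L = 16 feeding links.
C = L / S² = 16 / 144 = 0.1111 ≈ 0.11.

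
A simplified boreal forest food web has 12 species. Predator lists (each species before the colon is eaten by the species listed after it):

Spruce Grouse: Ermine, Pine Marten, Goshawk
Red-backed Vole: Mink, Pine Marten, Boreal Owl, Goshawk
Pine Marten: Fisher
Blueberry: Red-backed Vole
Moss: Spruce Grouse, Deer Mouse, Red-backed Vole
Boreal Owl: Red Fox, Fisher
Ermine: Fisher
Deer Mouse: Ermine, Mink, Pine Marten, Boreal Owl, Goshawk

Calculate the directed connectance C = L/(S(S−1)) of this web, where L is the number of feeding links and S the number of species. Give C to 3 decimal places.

C = 0.152

The web has S = 12 species and L = 20 feeding links.
C = L / (S(S−1)) = 20 / 132 = 0.1515 ≈ 0.152.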